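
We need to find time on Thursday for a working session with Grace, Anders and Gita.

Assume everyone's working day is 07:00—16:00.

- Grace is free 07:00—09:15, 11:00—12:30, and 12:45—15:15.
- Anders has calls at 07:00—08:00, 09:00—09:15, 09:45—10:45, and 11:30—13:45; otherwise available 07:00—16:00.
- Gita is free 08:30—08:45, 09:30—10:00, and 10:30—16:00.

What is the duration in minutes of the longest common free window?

Anders free within 07:00–16:00: 08:00–09:00, 09:15–09:45, 10:45–11:30, 13:45–16:00.
Grace ∩ Anders: 08:00–09:00, 11:00–11:30, 13:45–15:15.
Grace ∩ Anders ∩ Gita: 08:30–08:45, 11:00–11:30, 13:45–15:15.
Common window lengths: 15, 30, 90 min; longest is 90.

90 minutes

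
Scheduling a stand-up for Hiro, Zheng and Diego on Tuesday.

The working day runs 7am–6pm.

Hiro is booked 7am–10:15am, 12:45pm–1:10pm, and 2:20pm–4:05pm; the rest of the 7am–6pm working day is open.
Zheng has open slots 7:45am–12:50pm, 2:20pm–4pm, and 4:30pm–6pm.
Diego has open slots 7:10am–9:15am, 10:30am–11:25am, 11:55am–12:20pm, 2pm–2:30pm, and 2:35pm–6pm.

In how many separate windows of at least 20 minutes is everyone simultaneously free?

Hiro free within 07:00–18:00: 10:15–12:45, 13:10–14:20, 16:05–18:00.
Hiro ∩ Zheng: 10:15–12:45, 16:30–18:00.
Hiro ∩ Zheng ∩ Diego: 10:30–11:25, 11:55–12:20, 16:30–18:00.
Windows ≥ 20 min: 10:30–11:25, 11:55–12:20, 16:30–18:00.
That's 3 windows.

3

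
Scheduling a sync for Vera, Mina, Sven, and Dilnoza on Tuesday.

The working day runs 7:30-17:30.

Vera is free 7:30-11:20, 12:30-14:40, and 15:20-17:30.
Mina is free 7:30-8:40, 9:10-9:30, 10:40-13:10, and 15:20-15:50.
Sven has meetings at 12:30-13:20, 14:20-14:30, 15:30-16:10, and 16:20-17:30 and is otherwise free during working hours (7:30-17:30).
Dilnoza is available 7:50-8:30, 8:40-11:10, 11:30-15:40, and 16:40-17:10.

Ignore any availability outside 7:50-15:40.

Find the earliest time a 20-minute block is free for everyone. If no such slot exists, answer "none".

Sven free within 07:30–17:30: 07:30–12:30, 13:20–14:20, 14:30–15:30, 16:10–16:20.
Vera ∩ Mina: 07:30–08:40, 09:10–09:30, 10:40–11:20, 12:30–13:10, 15:20–15:50.
Vera ∩ Mina ∩ Sven: 07:30–08:40, 09:10–09:30, 10:40–11:20, 15:20–15:30.
Vera ∩ Mina ∩ Sven ∩ Dilnoza: 07:50–08:30, 09:10–09:30, 10:40–11:10, 15:20–15:30.
Restricted to 07:50–15:40: 07:50–08:30, 09:10–09:30, 10:40–11:10, 15:20–15:30.
Windows ≥ 20 min: 07:50–08:30, 09:10–09:30, 10:40–11:10.
Earliest such window starts at 07:50.

07:50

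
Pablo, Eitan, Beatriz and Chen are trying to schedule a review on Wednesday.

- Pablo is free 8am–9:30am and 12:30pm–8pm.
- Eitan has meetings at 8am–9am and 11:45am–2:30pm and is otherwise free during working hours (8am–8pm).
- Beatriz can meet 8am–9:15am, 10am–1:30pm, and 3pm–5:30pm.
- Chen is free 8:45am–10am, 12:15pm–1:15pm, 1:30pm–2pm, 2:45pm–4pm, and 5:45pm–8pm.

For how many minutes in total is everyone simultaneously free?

75 minutes

Eitan free within 08:00–20:00: 09:00–11:45, 14:30–20:00.
Pablo ∩ Eitan: 09:00–09:30, 14:30–20:00.
Pablo ∩ Eitan ∩ Beatriz: 09:00–09:15, 15:00–17:30.
Pablo ∩ Eitan ∩ Beatriz ∩ Chen: 09:00–09:15, 15:00–16:00.
Total common minutes: 15 + 60 = 75.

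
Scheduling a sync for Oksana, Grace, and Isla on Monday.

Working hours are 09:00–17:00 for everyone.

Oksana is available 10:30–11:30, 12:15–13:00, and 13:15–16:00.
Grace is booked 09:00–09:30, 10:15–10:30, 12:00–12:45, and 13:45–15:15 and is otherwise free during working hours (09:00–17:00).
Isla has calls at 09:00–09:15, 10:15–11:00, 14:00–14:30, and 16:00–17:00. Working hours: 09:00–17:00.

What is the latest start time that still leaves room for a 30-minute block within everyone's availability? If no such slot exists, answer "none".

15:30

Grace free within 09:00–17:00: 09:30–10:15, 10:30–12:00, 12:45–13:45, 15:15–17:00.
Isla free within 09:00–17:00: 09:15–10:15, 11:00–14:00, 14:30–16:00.
Oksana ∩ Grace: 10:30–11:30, 12:45–13:00, 13:15–13:45, 15:15–16:00.
Oksana ∩ Grace ∩ Isla: 11:00–11:30, 12:45–13:00, 13:15–13:45, 15:15–16:00.
Windows ≥ 30 min: 11:00–11:30, 13:15–13:45, 15:15–16:00.
Latest start in the last window 15:15–16:00 is 16:00 − 30 min = 15:30.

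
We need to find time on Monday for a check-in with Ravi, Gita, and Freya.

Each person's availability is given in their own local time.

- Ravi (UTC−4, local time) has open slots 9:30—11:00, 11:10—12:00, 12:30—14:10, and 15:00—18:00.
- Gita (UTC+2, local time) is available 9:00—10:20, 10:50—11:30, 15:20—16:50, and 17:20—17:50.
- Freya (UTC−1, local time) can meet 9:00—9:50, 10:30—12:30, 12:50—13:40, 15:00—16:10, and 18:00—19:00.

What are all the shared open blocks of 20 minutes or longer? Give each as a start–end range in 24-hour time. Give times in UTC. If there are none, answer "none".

13:50–14:40

Ravi → UTC: 13:30–15:00, 15:10–16:00, 16:30–18:10, 19:00–22:00.
Gita → UTC: 07:00–08:20, 08:50–09:30, 13:20–14:50, 15:20–15:50.
Freya → UTC: 10:00–10:50, 11:30–13:30, 13:50–14:40, 16:00–17:10, 19:00–20:00.
Ravi ∩ Gita: 13:30–14:50, 15:20–15:50.
Ravi ∩ Gita ∩ Freya: 13:50–14:40.
Windows ≥ 20 min: 13:50–14:40.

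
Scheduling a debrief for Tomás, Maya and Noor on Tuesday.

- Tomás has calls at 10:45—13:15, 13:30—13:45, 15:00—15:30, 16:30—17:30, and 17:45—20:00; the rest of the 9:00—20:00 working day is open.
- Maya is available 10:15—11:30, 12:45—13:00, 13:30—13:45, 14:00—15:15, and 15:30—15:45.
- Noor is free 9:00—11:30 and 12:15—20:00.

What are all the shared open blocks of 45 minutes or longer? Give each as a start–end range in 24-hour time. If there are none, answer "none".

14:00–15:00

Tomás free within 09:00–20:00: 09:00–10:45, 13:15–13:30, 13:45–15:00, 15:30–16:30, 17:30–17:45.
Tomás ∩ Maya: 10:15–10:45, 14:00–15:00, 15:30–15:45.
Tomás ∩ Maya ∩ Noor: 10:15–10:45, 14:00–15:00, 15:30–15:45.
Windows ≥ 45 min: 14:00–15:00.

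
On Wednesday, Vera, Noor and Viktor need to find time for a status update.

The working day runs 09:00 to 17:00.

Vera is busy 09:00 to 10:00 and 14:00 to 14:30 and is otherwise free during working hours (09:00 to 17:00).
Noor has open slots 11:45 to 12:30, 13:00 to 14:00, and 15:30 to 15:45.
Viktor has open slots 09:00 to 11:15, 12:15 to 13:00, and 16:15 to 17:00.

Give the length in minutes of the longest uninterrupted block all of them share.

Vera free within 09:00–17:00: 10:00–14:00, 14:30–17:00.
Vera ∩ Noor: 11:45–12:30, 13:00–14:00, 15:30–15:45.
Vera ∩ Noor ∩ Viktor: 12:15–12:30.
Single common window of 15 minutes.

15 minutes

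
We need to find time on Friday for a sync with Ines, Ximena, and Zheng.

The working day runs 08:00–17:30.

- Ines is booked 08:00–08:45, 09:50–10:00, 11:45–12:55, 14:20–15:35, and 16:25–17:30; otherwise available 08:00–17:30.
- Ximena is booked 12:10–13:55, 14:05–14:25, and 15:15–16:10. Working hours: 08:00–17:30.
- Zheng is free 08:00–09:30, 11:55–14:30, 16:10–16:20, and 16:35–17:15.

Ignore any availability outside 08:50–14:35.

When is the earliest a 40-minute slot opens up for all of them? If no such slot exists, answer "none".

Ines free within 08:00–17:30: 08:45–09:50, 10:00–11:45, 12:55–14:20, 15:35–16:25.
Ximena free within 08:00–17:30: 08:00–12:10, 13:55–14:05, 14:25–15:15, 16:10–17:30.
Ines ∩ Ximena: 08:45–09:50, 10:00–11:45, 13:55–14:05, 16:10–16:25.
Ines ∩ Ximena ∩ Zheng: 08:45–09:30, 13:55–14:05, 16:10–16:20.
Restricted to 08:50–14:35: 08:50–09:30, 13:55–14:05.
Windows ≥ 40 min: 08:50–09:30.
Earliest such window starts at 08:50.

08:50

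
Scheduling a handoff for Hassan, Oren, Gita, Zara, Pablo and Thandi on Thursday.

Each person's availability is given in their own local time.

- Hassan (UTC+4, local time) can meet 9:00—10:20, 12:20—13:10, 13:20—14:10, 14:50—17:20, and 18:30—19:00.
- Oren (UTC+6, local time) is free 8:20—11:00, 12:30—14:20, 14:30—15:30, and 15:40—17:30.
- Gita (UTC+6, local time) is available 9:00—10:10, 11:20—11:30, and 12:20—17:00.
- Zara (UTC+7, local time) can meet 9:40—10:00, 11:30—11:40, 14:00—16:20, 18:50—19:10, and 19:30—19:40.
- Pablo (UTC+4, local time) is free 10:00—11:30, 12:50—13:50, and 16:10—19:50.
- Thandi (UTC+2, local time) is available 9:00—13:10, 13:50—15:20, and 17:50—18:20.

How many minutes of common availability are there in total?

20 minutes

Hassan → UTC: 05:00–06:20, 08:20–09:10, 09:20–10:10, 10:50–13:20, 14:30–15:00.
Oren → UTC: 02:20–05:00, 06:30–08:20, 08:30–09:30, 09:40–11:30.
Gita → UTC: 03:00–04:10, 05:20–05:30, 06:20–11:00.
Zara → UTC: 02:40–03:00, 04:30–04:40, 07:00–09:20, 11:50–12:10, 12:30–12:40.
Pablo → UTC: 06:00–07:30, 08:50–09:50, 12:10–15:50.
Thandi → UTC: 07:00–11:10, 11:50–13:20, 15:50–16:20.
Hassan ∩ Oren: 08:30–09:10, 09:20–09:30, 09:40–10:10, 10:50–11:30.
Hassan ∩ Oren ∩ Gita: 08:30–09:10, 09:20–09:30, 09:40–10:10, 10:50–11:00.
Hassan ∩ Oren ∩ Gita ∩ Zara: 08:30–09:10.
Hassan ∩ Oren ∩ Gita ∩ Zara ∩ Pablo: 08:50–09:10.
Hassan ∩ Oren ∩ Gita ∩ Zara ∩ Pablo ∩ Thandi: 08:50–09:10.
Total common minutes: 20.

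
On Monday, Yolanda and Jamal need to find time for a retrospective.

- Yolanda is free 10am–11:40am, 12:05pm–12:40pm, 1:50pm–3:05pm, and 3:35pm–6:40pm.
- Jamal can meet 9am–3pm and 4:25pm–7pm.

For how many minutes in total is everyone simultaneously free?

340 minutes

Yolanda ∩ Jamal: 10:00–11:40, 12:05–12:40, 13:50–15:00, 16:25–18:40.
Total common minutes: 100 + 35 + 70 + 135 = 340.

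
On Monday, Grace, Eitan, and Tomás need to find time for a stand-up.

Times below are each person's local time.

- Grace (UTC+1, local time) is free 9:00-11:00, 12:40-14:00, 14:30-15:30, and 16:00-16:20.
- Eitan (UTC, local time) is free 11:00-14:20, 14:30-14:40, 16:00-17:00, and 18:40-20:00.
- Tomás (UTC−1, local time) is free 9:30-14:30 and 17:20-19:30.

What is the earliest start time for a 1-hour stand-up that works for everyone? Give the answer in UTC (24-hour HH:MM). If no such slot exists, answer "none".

11:40

Grace → UTC: 08:00–10:00, 11:40–13:00, 13:30–14:30, 15:00–15:20.
Eitan → UTC: 11:00–14:20, 14:30–14:40, 16:00–17:00, 18:40–20:00.
Tomás → UTC: 10:30–15:30, 18:20–20:30.
Grace ∩ Eitan: 11:40–13:00, 13:30–14:20.
Grace ∩ Eitan ∩ Tomás: 11:40–13:00, 13:30–14:20.
Windows ≥ 60 min: 11:40–13:00.
Earliest such window starts at 11:40.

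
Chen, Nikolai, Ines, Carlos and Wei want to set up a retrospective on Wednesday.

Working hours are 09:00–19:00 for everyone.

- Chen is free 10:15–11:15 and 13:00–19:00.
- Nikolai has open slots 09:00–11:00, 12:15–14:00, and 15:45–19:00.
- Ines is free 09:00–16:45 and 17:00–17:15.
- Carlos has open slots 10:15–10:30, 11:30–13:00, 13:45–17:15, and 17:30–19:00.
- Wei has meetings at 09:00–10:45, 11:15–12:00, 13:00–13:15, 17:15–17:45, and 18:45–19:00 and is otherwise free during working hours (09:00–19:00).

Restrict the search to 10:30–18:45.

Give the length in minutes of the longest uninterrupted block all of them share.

Wei free within 09:00–19:00: 10:45–11:15, 12:00–13:00, 13:15–17:15, 17:45–18:45.
Chen ∩ Nikolai: 10:15–11:00, 13:00–14:00, 15:45–19:00.
Chen ∩ Nikolai ∩ Ines: 10:15–11:00, 13:00–14:00, 15:45–16:45, 17:00–17:15.
Chen ∩ Nikolai ∩ Ines ∩ Carlos: 10:15–10:30, 13:45–14:00, 15:45–16:45, 17:00–17:15.
Chen ∩ Nikolai ∩ Ines ∩ Carlos ∩ Wei: 13:45–14:00, 15:45–16:45, 17:00–17:15.
Restricted to 10:30–18:45: 13:45–14:00, 15:45–16:45, 17:00–17:15.
Common window lengths: 15, 60, 15 min; longest is 60.

60 minutes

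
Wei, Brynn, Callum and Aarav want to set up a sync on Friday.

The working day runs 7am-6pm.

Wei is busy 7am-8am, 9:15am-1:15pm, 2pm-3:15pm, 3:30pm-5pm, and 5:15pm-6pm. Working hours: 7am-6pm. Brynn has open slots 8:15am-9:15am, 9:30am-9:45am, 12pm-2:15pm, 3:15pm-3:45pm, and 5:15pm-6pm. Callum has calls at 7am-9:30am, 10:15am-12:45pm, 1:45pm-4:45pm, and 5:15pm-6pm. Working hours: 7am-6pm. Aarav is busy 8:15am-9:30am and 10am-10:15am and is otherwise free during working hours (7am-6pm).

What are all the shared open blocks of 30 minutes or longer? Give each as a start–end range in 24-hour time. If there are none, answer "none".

13:15–13:45

Wei free within 07:00–18:00: 08:00–09:15, 13:15–14:00, 15:15–15:30, 17:00–17:15.
Callum free within 07:00–18:00: 09:30–10:15, 12:45–13:45, 16:45–17:15.
Aarav free within 07:00–18:00: 07:00–08:15, 09:30–10:00, 10:15–18:00.
Wei ∩ Brynn: 08:15–09:15, 13:15–14:00, 15:15–15:30.
Wei ∩ Brynn ∩ Callum: 13:15–13:45.
Wei ∩ Brynn ∩ Callum ∩ Aarav: 13:15–13:45.
Windows ≥ 30 min: 13:15–13:45.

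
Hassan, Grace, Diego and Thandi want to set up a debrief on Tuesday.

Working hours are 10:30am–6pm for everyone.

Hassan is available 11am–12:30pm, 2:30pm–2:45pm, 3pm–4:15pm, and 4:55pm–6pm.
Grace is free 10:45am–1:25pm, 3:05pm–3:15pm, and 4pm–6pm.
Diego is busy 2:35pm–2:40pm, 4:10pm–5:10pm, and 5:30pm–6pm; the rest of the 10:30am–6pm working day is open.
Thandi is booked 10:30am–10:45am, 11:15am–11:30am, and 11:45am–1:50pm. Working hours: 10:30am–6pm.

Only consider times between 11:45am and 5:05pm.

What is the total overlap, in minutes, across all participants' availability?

20 minutes

Diego free within 10:30–18:00: 10:30–14:35, 14:40–16:10, 17:10–17:30.
Thandi free within 10:30–18:00: 10:45–11:15, 11:30–11:45, 13:50–18:00.
Hassan ∩ Grace: 11:00–12:30, 15:05–15:15, 16:00–16:15, 16:55–18:00.
Hassan ∩ Grace ∩ Diego: 11:00–12:30, 15:05–15:15, 16:00–16:10, 17:10–17:30.
Hassan ∩ Grace ∩ Diego ∩ Thandi: 11:00–11:15, 11:30–11:45, 15:05–15:15, 16:00–16:10, 17:10–17:30.
Restricted to 11:45–17:05: 15:05–15:15, 16:00–16:10.
Total common minutes: 10 + 10 = 20.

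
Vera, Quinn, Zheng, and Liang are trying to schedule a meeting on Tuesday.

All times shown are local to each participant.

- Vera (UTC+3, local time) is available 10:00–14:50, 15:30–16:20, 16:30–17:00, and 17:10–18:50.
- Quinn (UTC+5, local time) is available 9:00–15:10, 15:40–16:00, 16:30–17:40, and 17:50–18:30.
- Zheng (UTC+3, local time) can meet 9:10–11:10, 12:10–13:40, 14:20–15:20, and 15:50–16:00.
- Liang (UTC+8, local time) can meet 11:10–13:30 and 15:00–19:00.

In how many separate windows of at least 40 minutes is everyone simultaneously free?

2

Vera → UTC: 07:00–11:50, 12:30–13:20, 13:30–14:00, 14:10–15:50.
Quinn → UTC: 04:00–10:10, 10:40–11:00, 11:30–12:40, 12:50–13:30.
Zheng → UTC: 06:10–08:10, 09:10–10:40, 11:20–12:20, 12:50–13:00.
Liang → UTC: 03:10–05:30, 07:00–11:00.
Vera ∩ Quinn: 07:00–10:10, 10:40–11:00, 11:30–11:50, 12:30–12:40, 12:50–13:20.
Vera ∩ Quinn ∩ Zheng: 07:00–08:10, 09:10–10:10, 11:30–11:50, 12:50–13:00.
Vera ∩ Quinn ∩ Zheng ∩ Liang: 07:00–08:10, 09:10–10:10.
Windows ≥ 40 min: 07:00–08:10, 09:10–10:10.
That's 2 windows.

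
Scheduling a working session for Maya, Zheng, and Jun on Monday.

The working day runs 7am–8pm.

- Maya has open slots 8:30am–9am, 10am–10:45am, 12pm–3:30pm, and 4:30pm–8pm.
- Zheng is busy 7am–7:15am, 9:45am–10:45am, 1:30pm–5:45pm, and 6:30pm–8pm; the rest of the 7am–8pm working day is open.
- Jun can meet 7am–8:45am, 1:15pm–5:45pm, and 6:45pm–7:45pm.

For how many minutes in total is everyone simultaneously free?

30 minutes

Zheng free within 07:00–20:00: 07:15–09:45, 10:45–13:30, 17:45–18:30.
Maya ∩ Zheng: 08:30–09:00, 12:00–13:30, 17:45–18:30.
Maya ∩ Zheng ∩ Jun: 08:30–08:45, 13:15–13:30.
Total common minutes: 15 + 15 = 30.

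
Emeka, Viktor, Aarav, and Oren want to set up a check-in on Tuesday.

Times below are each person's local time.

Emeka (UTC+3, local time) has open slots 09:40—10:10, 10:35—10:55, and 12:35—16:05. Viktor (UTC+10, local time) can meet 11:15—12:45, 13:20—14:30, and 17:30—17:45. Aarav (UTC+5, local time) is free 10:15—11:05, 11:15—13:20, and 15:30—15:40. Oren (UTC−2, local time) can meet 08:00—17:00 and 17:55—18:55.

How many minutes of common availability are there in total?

Emeka → UTC: 06:40–07:10, 07:35–07:55, 09:35–13:05.
Viktor → UTC: 01:15–02:45, 03:20–04:30, 07:30–07:45.
Aarav → UTC: 05:15–06:05, 06:15–08:20, 10:30–10:40.
Oren → UTC: 10:00–19:00, 19:55–20:55.
Emeka ∩ Viktor: 07:35–07:45.
Emeka ∩ Viktor ∩ Aarav: 07:35–07:45.
Emeka ∩ Viktor ∩ Aarav ∩ Oren: (none).
Total common minutes: 0.

0 minutes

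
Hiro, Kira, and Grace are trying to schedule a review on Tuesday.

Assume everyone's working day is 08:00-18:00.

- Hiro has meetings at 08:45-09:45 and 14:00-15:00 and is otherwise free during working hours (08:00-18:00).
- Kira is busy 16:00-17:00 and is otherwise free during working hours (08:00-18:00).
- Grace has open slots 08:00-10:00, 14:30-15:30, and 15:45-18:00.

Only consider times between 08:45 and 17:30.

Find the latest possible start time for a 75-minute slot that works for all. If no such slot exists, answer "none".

Hiro free within 08:00–18:00: 08:00–08:45, 09:45–14:00, 15:00–18:00.
Kira free within 08:00–18:00: 08:00–16:00, 17:00–18:00.
Hiro ∩ Kira: 08:00–08:45, 09:45–14:00, 15:00–16:00, 17:00–18:00.
Hiro ∩ Kira ∩ Grace: 08:00–08:45, 09:45–10:00, 15:00–15:30, 15:45–16:00, 17:00–18:00.
Restricted to 08:45–17:30: 09:45–10:00, 15:00–15:30, 15:45–16:00, 17:00–17:30.
Windows ≥ 75 min: (none).

none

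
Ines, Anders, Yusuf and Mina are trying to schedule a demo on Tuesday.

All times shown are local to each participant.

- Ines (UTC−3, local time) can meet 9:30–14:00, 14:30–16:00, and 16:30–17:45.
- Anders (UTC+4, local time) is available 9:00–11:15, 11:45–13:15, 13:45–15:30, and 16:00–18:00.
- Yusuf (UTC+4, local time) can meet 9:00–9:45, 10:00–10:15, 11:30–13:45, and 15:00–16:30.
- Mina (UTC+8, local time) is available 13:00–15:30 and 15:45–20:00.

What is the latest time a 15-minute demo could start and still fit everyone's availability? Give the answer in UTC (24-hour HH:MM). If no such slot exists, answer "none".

none

Ines → UTC: 12:30–17:00, 17:30–19:00, 19:30–20:45.
Anders → UTC: 05:00–07:15, 07:45–09:15, 09:45–11:30, 12:00–14:00.
Yusuf → UTC: 05:00–05:45, 06:00–06:15, 07:30–09:45, 11:00–12:30.
Mina → UTC: 05:00–07:30, 07:45–12:00.
Ines ∩ Anders: 12:30–14:00.
Ines ∩ Anders ∩ Yusuf: (none).
Ines ∩ Anders ∩ Yusuf ∩ Mina: (none).
Windows ≥ 15 min: (none).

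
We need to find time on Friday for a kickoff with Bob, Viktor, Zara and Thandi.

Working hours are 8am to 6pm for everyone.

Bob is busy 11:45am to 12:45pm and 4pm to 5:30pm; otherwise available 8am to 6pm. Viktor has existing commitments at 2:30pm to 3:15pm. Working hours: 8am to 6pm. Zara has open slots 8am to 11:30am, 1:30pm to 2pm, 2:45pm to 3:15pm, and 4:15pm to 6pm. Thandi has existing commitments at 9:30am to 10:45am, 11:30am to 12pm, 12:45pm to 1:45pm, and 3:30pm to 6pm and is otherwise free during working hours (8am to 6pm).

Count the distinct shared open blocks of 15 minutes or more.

Bob free within 08:00–18:00: 08:00–11:45, 12:45–16:00, 17:30–18:00.
Viktor free within 08:00–18:00: 08:00–14:30, 15:15–18:00.
Thandi free within 08:00–18:00: 08:00–09:30, 10:45–11:30, 12:00–12:45, 13:45–15:30.
Bob ∩ Viktor: 08:00–11:45, 12:45–14:30, 15:15–16:00, 17:30–18:00.
Bob ∩ Viktor ∩ Zara: 08:00–11:30, 13:30–14:00, 17:30–18:00.
Bob ∩ Viktor ∩ Zara ∩ Thandi: 08:00–09:30, 10:45–11:30, 13:45–14:00.
Windows ≥ 15 min: 08:00–09:30, 10:45–11:30, 13:45–14:00.
That's 3 windows.

3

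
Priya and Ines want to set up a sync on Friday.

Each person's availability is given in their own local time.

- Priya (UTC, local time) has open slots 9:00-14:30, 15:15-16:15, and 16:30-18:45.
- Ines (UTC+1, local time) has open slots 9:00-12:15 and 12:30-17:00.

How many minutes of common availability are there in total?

Priya → UTC: 09:00–14:30, 15:15–16:15, 16:30–18:45.
Ines → UTC: 08:00–11:15, 11:30–16:00.
Priya ∩ Ines: 09:00–11:15, 11:30–14:30, 15:15–16:00.
Total common minutes: 135 + 180 + 45 = 360.

360 minutes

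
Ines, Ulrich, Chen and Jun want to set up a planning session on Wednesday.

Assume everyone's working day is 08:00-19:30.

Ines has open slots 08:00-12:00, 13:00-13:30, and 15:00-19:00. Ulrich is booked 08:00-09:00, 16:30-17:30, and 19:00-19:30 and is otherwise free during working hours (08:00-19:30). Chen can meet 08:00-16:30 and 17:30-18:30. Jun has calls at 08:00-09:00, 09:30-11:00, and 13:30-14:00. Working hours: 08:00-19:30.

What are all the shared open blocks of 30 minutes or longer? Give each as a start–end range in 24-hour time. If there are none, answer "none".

09:00–09:30, 11:00–12:00, 13:00–13:30, 15:00–16:30, 17:30–18:30

Ulrich free within 08:00–19:30: 09:00–16:30, 17:30–19:00.
Jun free within 08:00–19:30: 09:00–09:30, 11:00–13:30, 14:00–19:30.
Ines ∩ Ulrich: 09:00–12:00, 13:00–13:30, 15:00–16:30, 17:30–19:00.
Ines ∩ Ulrich ∩ Chen: 09:00–12:00, 13:00–13:30, 15:00–16:30, 17:30–18:30.
Ines ∩ Ulrich ∩ Chen ∩ Jun: 09:00–09:30, 11:00–12:00, 13:00–13:30, 15:00–16:30, 17:30–18:30.
Windows ≥ 30 min: 09:00–09:30, 11:00–12:00, 13:00–13:30, 15:00–16:30, 17:30–18:30.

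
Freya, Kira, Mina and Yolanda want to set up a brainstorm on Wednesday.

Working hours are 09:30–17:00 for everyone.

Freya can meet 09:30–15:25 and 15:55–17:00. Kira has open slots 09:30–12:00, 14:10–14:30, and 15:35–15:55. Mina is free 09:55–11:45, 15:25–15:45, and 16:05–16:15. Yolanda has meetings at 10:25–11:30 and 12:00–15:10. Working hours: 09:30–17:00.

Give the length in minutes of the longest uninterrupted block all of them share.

30 minutes

Yolanda free within 09:30–17:00: 09:30–10:25, 11:30–12:00, 15:10–17:00.
Freya ∩ Kira: 09:30–12:00, 14:10–14:30.
Freya ∩ Kira ∩ Mina: 09:55–11:45.
Freya ∩ Kira ∩ Mina ∩ Yolanda: 09:55–10:25, 11:30–11:45.
Common window lengths: 30, 15 min; longest is 30.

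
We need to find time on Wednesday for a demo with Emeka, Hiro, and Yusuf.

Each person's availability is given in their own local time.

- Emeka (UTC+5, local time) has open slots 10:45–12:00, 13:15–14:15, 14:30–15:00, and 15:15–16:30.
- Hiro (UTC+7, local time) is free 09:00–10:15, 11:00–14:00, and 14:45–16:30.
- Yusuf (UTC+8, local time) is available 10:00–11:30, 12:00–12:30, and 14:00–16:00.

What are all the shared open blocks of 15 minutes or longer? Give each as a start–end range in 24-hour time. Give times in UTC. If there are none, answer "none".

Emeka → UTC: 05:45–07:00, 08:15–09:15, 09:30–10:00, 10:15–11:30.
Hiro → UTC: 02:00–03:15, 04:00–07:00, 07:45–09:30.
Yusuf → UTC: 02:00–03:30, 04:00–04:30, 06:00–08:00.
Emeka ∩ Hiro: 05:45–07:00, 08:15–09:15.
Emeka ∩ Hiro ∩ Yusuf: 06:00–07:00.
Windows ≥ 15 min: 06:00–07:00.

06:00–07:00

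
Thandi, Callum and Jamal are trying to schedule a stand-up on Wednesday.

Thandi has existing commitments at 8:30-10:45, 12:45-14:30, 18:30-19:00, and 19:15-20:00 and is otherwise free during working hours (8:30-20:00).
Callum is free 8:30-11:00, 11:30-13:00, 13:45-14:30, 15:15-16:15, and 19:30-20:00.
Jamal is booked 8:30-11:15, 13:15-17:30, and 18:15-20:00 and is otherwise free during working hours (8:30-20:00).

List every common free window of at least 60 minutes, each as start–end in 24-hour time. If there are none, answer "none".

Thandi free within 08:30–20:00: 10:45–12:45, 14:30–18:30, 19:00–19:15.
Jamal free within 08:30–20:00: 11:15–13:15, 17:30–18:15.
Thandi ∩ Callum: 10:45–11:00, 11:30–12:45, 15:15–16:15.
Thandi ∩ Callum ∩ Jamal: 11:30–12:45.
Windows ≥ 60 min: 11:30–12:45.

11:30–12:45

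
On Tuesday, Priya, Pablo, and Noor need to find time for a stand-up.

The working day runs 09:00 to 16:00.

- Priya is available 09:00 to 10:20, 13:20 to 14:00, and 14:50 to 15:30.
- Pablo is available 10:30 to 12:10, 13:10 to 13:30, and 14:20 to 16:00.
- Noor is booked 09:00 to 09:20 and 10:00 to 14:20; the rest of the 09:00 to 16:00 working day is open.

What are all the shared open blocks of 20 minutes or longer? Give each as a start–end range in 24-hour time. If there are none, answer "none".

14:50–15:30

Noor free within 09:00–16:00: 09:20–10:00, 14:20–16:00.
Priya ∩ Pablo: 13:20–13:30, 14:50–15:30.
Priya ∩ Pablo ∩ Noor: 14:50–15:30.
Windows ≥ 20 min: 14:50–15:30.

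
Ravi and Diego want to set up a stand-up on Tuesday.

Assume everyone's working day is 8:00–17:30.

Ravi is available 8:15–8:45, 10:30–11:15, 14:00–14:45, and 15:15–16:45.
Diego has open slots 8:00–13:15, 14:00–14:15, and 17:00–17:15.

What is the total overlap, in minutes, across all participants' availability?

90 minutes

Ravi ∩ Diego: 08:15–08:45, 10:30–11:15, 14:00–14:15.
Total common minutes: 30 + 45 + 15 = 90.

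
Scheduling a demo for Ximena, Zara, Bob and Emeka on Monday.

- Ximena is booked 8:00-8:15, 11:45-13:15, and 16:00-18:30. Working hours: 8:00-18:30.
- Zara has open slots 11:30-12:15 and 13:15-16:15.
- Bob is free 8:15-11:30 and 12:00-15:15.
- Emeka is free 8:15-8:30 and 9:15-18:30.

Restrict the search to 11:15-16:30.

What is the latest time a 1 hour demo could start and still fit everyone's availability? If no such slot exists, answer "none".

Ximena free within 08:00–18:30: 08:15–11:45, 13:15–16:00.
Ximena ∩ Zara: 11:30–11:45, 13:15–16:00.
Ximena ∩ Zara ∩ Bob: 13:15–15:15.
Ximena ∩ Zara ∩ Bob ∩ Emeka: 13:15–15:15.
Restricted to 11:15–16:30: 13:15–15:15.
Windows ≥ 60 min: 13:15–15:15.
Latest start in the last window 13:15–15:15 is 15:15 − 60 min = 14:15.

14:15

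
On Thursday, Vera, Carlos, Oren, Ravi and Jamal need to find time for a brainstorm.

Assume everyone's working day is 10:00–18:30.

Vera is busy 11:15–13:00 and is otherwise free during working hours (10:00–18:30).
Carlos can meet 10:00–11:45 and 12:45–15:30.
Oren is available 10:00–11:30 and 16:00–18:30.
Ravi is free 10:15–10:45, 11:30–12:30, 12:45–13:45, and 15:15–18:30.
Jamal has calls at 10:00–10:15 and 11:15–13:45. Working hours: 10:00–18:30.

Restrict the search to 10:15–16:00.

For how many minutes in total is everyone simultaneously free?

30 minutes

Vera free within 10:00–18:30: 10:00–11:15, 13:00–18:30.
Jamal free within 10:00–18:30: 10:15–11:15, 13:45–18:30.
Vera ∩ Carlos: 10:00–11:15, 13:00–15:30.
Vera ∩ Carlos ∩ Oren: 10:00–11:15.
Vera ∩ Carlos ∩ Oren ∩ Ravi: 10:15–10:45.
Vera ∩ Carlos ∩ Oren ∩ Ravi ∩ Jamal: 10:15–10:45.
Restricted to 10:15–16:00: 10:15–10:45.
Total common minutes: 30.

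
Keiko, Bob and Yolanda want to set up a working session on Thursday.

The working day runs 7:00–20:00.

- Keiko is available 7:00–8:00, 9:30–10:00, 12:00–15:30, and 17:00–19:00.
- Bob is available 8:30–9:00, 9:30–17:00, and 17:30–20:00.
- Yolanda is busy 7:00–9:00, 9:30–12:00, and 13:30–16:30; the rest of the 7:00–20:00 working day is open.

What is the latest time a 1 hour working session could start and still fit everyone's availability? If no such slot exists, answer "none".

Yolanda free within 07:00–20:00: 09:00–09:30, 12:00–13:30, 16:30–20:00.
Keiko ∩ Bob: 09:30–10:00, 12:00–15:30, 17:30–19:00.
Keiko ∩ Bob ∩ Yolanda: 12:00–13:30, 17:30–19:00.
Windows ≥ 60 min: 12:00–13:30, 17:30–19:00.
Latest start in the last window 17:30–19:00 is 19:00 − 60 min = 18:00.

18:00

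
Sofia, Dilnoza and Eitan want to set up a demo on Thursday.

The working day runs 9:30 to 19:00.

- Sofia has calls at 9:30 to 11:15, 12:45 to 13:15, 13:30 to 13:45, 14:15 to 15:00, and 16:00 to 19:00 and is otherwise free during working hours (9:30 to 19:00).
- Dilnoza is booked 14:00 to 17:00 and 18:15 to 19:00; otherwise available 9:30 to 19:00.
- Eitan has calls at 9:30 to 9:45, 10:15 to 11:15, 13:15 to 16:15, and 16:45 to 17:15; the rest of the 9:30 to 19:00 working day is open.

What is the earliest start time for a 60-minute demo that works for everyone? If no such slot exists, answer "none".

11:15

Sofia free within 09:30–19:00: 11:15–12:45, 13:15–13:30, 13:45–14:15, 15:00–16:00.
Dilnoza free within 09:30–19:00: 09:30–14:00, 17:00–18:15.
Eitan free within 09:30–19:00: 09:45–10:15, 11:15–13:15, 16:15–16:45, 17:15–19:00.
Sofia ∩ Dilnoza: 11:15–12:45, 13:15–13:30, 13:45–14:00.
Sofia ∩ Dilnoza ∩ Eitan: 11:15–12:45.
Windows ≥ 60 min: 11:15–12:45.
Earliest such window starts at 11:15.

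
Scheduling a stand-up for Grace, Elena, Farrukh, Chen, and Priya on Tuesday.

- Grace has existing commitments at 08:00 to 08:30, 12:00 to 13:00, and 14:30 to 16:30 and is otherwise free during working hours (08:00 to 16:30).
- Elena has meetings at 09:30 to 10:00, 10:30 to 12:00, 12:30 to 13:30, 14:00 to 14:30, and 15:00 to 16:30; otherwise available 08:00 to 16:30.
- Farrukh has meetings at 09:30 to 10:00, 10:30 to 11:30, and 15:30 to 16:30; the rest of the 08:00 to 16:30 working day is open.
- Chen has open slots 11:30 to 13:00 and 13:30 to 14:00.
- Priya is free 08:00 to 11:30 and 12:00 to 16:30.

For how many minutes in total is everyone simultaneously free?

30 minutes

Grace free within 08:00–16:30: 08:30–12:00, 13:00–14:30.
Elena free within 08:00–16:30: 08:00–09:30, 10:00–10:30, 12:00–12:30, 13:30–14:00, 14:30–15:00.
Farrukh free within 08:00–16:30: 08:00–09:30, 10:00–10:30, 11:30–15:30.
Grace ∩ Elena: 08:30–09:30, 10:00–10:30, 13:30–14:00.
Grace ∩ Elena ∩ Farrukh: 08:30–09:30, 10:00–10:30, 13:30–14:00.
Grace ∩ Elena ∩ Farrukh ∩ Chen: 13:30–14:00.
Grace ∩ Elena ∩ Farrukh ∩ Chen ∩ Priya: 13:30–14:00.
Total common minutes: 30.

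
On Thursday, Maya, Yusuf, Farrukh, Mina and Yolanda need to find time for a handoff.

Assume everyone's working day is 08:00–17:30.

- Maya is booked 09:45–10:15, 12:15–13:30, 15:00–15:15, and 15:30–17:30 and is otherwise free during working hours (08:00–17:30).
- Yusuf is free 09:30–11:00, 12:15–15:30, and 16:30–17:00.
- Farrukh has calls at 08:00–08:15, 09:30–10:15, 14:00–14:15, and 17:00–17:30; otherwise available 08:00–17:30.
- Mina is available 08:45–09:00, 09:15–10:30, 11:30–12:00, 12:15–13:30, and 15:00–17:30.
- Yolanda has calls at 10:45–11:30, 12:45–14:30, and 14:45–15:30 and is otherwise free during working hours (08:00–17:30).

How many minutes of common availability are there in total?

Maya free within 08:00–17:30: 08:00–09:45, 10:15–12:15, 13:30–15:00, 15:15–15:30.
Farrukh free within 08:00–17:30: 08:15–09:30, 10:15–14:00, 14:15–17:00.
Yolanda free within 08:00–17:30: 08:00–10:45, 11:30–12:45, 14:30–14:45, 15:30–17:30.
Maya ∩ Yusuf: 09:30–09:45, 10:15–11:00, 13:30–15:00, 15:15–15:30.
Maya ∩ Yusuf ∩ Farrukh: 10:15–11:00, 13:30–14:00, 14:15–15:00, 15:15–15:30.
Maya ∩ Yusuf ∩ Farrukh ∩ Mina: 10:15–10:30, 15:15–15:30.
Maya ∩ Yusuf ∩ Farrukh ∩ Mina ∩ Yolanda: 10:15–10:30.
Total common minutes: 15.

15 minutes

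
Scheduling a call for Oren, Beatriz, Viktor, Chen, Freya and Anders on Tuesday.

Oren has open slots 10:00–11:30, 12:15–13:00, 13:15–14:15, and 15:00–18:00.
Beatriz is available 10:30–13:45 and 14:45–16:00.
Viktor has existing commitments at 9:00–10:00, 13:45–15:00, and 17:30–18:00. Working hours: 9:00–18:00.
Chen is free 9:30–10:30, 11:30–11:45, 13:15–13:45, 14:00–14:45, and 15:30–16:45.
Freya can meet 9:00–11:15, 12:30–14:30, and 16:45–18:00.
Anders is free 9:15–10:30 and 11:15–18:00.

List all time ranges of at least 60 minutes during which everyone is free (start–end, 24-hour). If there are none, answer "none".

none

Viktor free within 09:00–18:00: 10:00–13:45, 15:00–17:30.
Oren ∩ Beatriz: 10:30–11:30, 12:15–13:00, 13:15–13:45, 15:00–16:00.
Oren ∩ Beatriz ∩ Viktor: 10:30–11:30, 12:15–13:00, 13:15–13:45, 15:00–16:00.
Oren ∩ Beatriz ∩ Viktor ∩ Chen: 13:15–13:45, 15:30–16:00.
Oren ∩ Beatriz ∩ Viktor ∩ Chen ∩ Freya: 13:15–13:45.
Oren ∩ Beatriz ∩ Viktor ∩ Chen ∩ Freya ∩ Anders: 13:15–13:45.
Windows ≥ 60 min: (none).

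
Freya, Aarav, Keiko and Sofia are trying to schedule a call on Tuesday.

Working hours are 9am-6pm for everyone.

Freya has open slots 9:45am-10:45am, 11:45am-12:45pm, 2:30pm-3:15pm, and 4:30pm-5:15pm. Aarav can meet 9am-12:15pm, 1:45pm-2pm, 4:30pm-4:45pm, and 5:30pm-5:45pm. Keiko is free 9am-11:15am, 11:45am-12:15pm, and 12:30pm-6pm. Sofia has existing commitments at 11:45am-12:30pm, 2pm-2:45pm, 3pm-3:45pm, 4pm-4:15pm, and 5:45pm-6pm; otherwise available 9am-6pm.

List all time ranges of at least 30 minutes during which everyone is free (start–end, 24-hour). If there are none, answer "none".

09:45–10:45

Sofia free within 09:00–18:00: 09:00–11:45, 12:30–14:00, 14:45–15:00, 15:45–16:00, 16:15–17:45.
Freya ∩ Aarav: 09:45–10:45, 11:45–12:15, 16:30–16:45.
Freya ∩ Aarav ∩ Keiko: 09:45–10:45, 11:45–12:15, 16:30–16:45.
Freya ∩ Aarav ∩ Keiko ∩ Sofia: 09:45–10:45, 16:30–16:45.
Windows ≥ 30 min: 09:45–10:45.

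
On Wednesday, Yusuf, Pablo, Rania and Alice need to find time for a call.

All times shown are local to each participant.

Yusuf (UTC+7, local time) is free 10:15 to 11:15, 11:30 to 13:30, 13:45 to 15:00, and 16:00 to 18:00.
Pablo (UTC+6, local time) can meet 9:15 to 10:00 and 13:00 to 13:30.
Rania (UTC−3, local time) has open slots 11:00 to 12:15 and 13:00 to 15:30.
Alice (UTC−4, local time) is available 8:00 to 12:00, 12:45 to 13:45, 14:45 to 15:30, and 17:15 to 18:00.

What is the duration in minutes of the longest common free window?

Yusuf → UTC: 03:15–04:15, 04:30–06:30, 06:45–08:00, 09:00–11:00.
Pablo → UTC: 03:15–04:00, 07:00–07:30.
Rania → UTC: 14:00–15:15, 16:00–18:30.
Alice → UTC: 12:00–16:00, 16:45–17:45, 18:45–19:30, 21:15–22:00.
Yusuf ∩ Pablo: 03:15–04:00, 07:00–07:30.
Yusuf ∩ Pablo ∩ Rania: (none).
Yusuf ∩ Pablo ∩ Rania ∩ Alice: (none).
No common window.

0 minutes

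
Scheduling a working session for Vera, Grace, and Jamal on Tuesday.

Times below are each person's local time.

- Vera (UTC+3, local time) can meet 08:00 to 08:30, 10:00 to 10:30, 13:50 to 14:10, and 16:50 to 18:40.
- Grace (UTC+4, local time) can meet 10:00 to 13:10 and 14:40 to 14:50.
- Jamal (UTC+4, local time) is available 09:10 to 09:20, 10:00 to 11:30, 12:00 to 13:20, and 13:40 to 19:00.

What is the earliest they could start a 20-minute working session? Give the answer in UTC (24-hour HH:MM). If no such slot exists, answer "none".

07:00

Vera → UTC: 05:00–05:30, 07:00–07:30, 10:50–11:10, 13:50–15:40.
Grace → UTC: 06:00–09:10, 10:40–10:50.
Jamal → UTC: 05:10–05:20, 06:00–07:30, 08:00–09:20, 09:40–15:00.
Vera ∩ Grace: 07:00–07:30.
Vera ∩ Grace ∩ Jamal: 07:00–07:30.
Windows ≥ 20 min: 07:00–07:30.
Earliest such window starts at 07:00.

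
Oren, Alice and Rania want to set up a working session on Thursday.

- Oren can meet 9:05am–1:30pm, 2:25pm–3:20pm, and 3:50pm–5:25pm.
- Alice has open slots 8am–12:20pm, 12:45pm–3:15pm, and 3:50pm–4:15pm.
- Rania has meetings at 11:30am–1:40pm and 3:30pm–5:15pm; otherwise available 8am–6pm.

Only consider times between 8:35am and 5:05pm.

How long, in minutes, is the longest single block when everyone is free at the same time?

Rania free within 08:00–18:00: 08:00–11:30, 13:40–15:30, 17:15–18:00.
Oren ∩ Alice: 09:05–12:20, 12:45–13:30, 14:25–15:15, 15:50–16:15.
Oren ∩ Alice ∩ Rania: 09:05–11:30, 14:25–15:15.
Restricted to 08:35–17:05: 09:05–11:30, 14:25–15:15.
Common window lengths: 145, 50 min; longest is 145.

145 minutes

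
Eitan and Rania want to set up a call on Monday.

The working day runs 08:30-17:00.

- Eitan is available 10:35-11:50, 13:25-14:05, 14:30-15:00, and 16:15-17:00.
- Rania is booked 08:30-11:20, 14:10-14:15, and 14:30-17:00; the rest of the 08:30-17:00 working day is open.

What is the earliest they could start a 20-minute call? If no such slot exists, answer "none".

11:20

Rania free within 08:30–17:00: 11:20–14:10, 14:15–14:30.
Eitan ∩ Rania: 11:20–11:50, 13:25–14:05.
Windows ≥ 20 min: 11:20–11:50, 13:25–14:05.
Earliest such window starts at 11:20.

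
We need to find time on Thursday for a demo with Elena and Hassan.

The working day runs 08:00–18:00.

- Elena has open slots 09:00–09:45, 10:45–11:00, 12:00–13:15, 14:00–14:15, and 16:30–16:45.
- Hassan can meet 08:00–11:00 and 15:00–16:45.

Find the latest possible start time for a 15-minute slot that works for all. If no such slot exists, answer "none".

Elena ∩ Hassan: 09:00–09:45, 10:45–11:00, 16:30–16:45.
Windows ≥ 15 min: 09:00–09:45, 10:45–11:00, 16:30–16:45.
Latest start in the last window 16:30–16:45 is 16:45 − 15 min = 16:30.

16:30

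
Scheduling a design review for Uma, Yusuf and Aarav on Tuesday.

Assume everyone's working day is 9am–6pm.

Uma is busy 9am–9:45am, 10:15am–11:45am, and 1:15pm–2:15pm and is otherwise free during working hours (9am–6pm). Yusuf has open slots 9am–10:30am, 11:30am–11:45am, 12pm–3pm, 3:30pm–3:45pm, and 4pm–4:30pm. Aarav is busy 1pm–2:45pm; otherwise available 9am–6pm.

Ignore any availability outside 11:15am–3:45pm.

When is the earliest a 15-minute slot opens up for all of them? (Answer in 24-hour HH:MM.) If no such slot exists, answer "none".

Uma free within 09:00–18:00: 09:45–10:15, 11:45–13:15, 14:15–18:00.
Aarav free within 09:00–18:00: 09:00–13:00, 14:45–18:00.
Uma ∩ Yusuf: 09:45–10:15, 12:00–13:15, 14:15–15:00, 15:30–15:45, 16:00–16:30.
Uma ∩ Yusuf ∩ Aarav: 09:45–10:15, 12:00–13:00, 14:45–15:00, 15:30–15:45, 16:00–16:30.
Restricted to 11:15–15:45: 12:00–13:00, 14:45–15:00, 15:30–15:45.
Windows ≥ 15 min: 12:00–13:00, 14:45–15:00, 15:30–15:45.
Earliest such window starts at 12:00.

12:00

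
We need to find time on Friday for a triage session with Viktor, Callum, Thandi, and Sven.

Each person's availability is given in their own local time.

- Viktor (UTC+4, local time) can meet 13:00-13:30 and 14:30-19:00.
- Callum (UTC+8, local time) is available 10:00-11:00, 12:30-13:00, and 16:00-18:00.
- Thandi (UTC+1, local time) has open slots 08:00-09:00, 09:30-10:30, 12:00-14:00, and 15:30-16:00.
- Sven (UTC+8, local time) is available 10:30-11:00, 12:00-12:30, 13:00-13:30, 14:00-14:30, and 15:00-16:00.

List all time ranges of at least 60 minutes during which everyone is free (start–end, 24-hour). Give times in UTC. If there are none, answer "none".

none

Viktor → UTC: 09:00–09:30, 10:30–15:00.
Callum → UTC: 02:00–03:00, 04:30–05:00, 08:00–10:00.
Thandi → UTC: 07:00–08:00, 08:30–09:30, 11:00–13:00, 14:30–15:00.
Sven → UTC: 02:30–03:00, 04:00–04:30, 05:00–05:30, 06:00–06:30, 07:00–08:00.
Viktor ∩ Callum: 09:00–09:30.
Viktor ∩ Callum ∩ Thandi: 09:00–09:30.
Viktor ∩ Callum ∩ Thandi ∩ Sven: (none).
Windows ≥ 60 min: (none).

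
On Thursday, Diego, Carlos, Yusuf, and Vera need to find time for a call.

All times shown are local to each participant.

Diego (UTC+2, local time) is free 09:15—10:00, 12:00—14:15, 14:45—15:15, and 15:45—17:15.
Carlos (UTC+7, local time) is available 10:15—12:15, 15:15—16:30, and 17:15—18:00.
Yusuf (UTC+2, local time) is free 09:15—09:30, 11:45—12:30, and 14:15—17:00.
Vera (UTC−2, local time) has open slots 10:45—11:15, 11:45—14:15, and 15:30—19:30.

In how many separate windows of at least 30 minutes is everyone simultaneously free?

Diego → UTC: 07:15–08:00, 10:00–12:15, 12:45–13:15, 13:45–15:15.
Carlos → UTC: 03:15–05:15, 08:15–09:30, 10:15–11:00.
Yusuf → UTC: 07:15–07:30, 09:45–10:30, 12:15–15:00.
Vera → UTC: 12:45–13:15, 13:45–16:15, 17:30–21:30.
Diego ∩ Carlos: 10:15–11:00.
Diego ∩ Carlos ∩ Yusuf: 10:15–10:30.
Diego ∩ Carlos ∩ Yusuf ∩ Vera: (none).
Windows ≥ 30 min: (none).
That's 0 windows.

0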